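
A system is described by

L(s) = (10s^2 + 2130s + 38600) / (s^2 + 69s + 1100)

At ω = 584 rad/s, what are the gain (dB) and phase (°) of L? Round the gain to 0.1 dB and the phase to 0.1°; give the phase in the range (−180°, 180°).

Substitute s = j584:
Numerator: 10(j584)^2 + 2130(j584) + 38600 = -3371960 + j1243920
Denominator: (j584)^2 + 69(j584) + 1100 = -339956 + j40296
|N| = √(3371960² + 1243920²) ≈ 3.5941e+06, ∠N ≈ 159.75°
|D| = √(339956² + 40296²) ≈ 3.4234e+05, ∠D ≈ 173.24°
|L| = 3.5941e+06 / 3.4234e+05 ≈ 10.499
Gain = 20 log₁₀(10.499) ≈ 20.42 dB
∠L = 159.75° − 173.24° = -13.49°

20.4 dB, -13.5°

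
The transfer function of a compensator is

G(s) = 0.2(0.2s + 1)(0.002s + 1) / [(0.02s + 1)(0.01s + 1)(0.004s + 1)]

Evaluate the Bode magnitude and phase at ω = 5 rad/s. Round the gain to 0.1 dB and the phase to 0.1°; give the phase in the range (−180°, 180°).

At ω = 5 rad/s:
zero (1 + j5·0.2) = 1 + j1 → |·| ≈ 1.4142, ∠ ≈ 45.00°
zero (1 + j5·0.002) = 1 + j0.01 → |·| ≈ 1, ∠ ≈ 0.57°
pole (1 + j5·0.02) = 1 + j0.1 → |·| ≈ 1.005, ∠ ≈ 5.71°
pole (1 + j5·0.01) = 1 + j0.05 → |·| ≈ 1.0012, ∠ ≈ 2.86°
pole (1 + j5·0.004) = 1 + j0.02 → |·| ≈ 1.0002, ∠ ≈ 1.15°
|G| = 0.2 · 1.4142 · 1 / (1.005 · 1.0012 · 1.0002) ≈ 0.28104
Gain = 20 log₁₀(0.28104) ≈ -11.02 dB
∠G = (45.00° + 0.57°) − (5.71° + 2.86° + 1.15°) = 35.85°

-11.0 dB, 35.9°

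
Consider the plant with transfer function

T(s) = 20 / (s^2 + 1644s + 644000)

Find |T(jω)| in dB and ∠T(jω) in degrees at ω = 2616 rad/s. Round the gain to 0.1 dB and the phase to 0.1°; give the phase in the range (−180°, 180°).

Substitute s = j2616:
Numerator: 20 = 20 + j0
Denominator: (j2616)^2 + 1644(j2616) + 644000 = -6199456 + j4300704
|N| = √(20² + 0²) ≈ 20, ∠N ≈ 0.00°
|D| = √(6199456² + 4300704²) ≈ 7.5452e+06, ∠D ≈ 145.25°
|T| = 20 / 7.5452e+06 ≈ 2.6507e-06
Gain = 20 log₁₀(2.6507e-06) ≈ -111.53 dB
∠T = 0.00° − 145.25° = -145.25°

-111.5 dB, -145.3°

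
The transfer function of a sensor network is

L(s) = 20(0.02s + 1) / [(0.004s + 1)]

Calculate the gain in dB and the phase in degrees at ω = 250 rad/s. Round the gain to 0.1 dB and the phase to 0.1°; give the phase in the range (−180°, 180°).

37.2 dB, 33.7°

At ω = 250 rad/s:
zero (1 + j250·0.02) = 1 + j5 → |·| ≈ 5.099, ∠ ≈ 78.69°
pole (1 + j250·0.004) = 1 + j1 → |·| ≈ 1.4142, ∠ ≈ 45.00°
|L| = 20 · 5.099 / (1.4142) ≈ 72.111
Gain = 20 log₁₀(72.111) ≈ 37.16 dB
∠L = (78.69°) − (45.00°) = 33.69°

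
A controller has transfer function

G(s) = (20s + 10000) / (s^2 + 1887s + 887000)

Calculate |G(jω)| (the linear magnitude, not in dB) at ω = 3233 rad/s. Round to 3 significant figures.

Substitute s = j3233:
Numerator: 20(j3233) + 10000 = 10000 + j64660
Denominator: (j3233)^2 + 1887(j3233) + 887000 = -9565289 + j6100671
|N| = √(10000² + 64660²) ≈ 65429, ∠N ≈ 81.21°
|D| = √(9565289² + 6100671²) ≈ 1.1345e+07, ∠D ≈ 147.47°
|G| = 65429 / 1.1345e+07 ≈ 0.0057672

0.00577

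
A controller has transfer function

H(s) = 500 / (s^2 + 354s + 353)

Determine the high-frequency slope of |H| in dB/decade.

Each pole contributes −20 dB/decade at high frequency; each zero contributes +20 dB/decade.
Net: 0 zero(s) − 2 pole(s) → -40 dB/decade.

-40 dB/decade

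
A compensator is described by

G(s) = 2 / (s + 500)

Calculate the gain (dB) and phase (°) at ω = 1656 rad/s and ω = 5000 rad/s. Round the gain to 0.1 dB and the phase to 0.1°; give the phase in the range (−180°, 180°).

ω = 1656: -58.7 dB, -73.2°; ω = 5000: -68.0 dB, -84.3°

Substitute s = j1656:
Numerator: 2 = 2 + j0
Denominator: (j1656) + 500 = 500 + j1656
|N| = √(2² + 0²) ≈ 2, ∠N ≈ 0.00°
|D| = √(500² + 1656²) ≈ 1729.8, ∠D ≈ 73.20°
|G| = 2 / 1729.8 ≈ 0.0011562
Gain = 20 log₁₀(0.0011562) ≈ -58.74 dB
∠G = 0.00° − 73.20° = -73.20°

Substitute s = j5000:
Numerator: 2 = 2 + j0
Denominator: (j5000) + 500 = 500 + j5000
|N| = √(2² + 0²) ≈ 2, ∠N ≈ 0.00°
|D| = √(500² + 5000²) ≈ 5024.9, ∠D ≈ 84.29°
|G| = 2 / 5024.9 ≈ 0.00039802
Gain = 20 log₁₀(0.00039802) ≈ -68.00 dB
∠G = 0.00° − 84.29° = -84.29°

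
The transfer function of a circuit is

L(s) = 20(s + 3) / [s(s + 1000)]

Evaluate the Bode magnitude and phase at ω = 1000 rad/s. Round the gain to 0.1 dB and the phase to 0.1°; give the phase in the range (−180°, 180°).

At s = jω = j1000:
zero (s+3): 3 + j1000 → |·| = √(3²+1000²) = √1000009 ≈ 1000, ∠ = arctan(1000/3) ≈ 89.83°
pole (s+1000): 1000 + j1000 → |·| = √(1000²+1000²) = √2000000 ≈ 1414.2, ∠ = arctan(1000/1000) ≈ 45.00°
pole at origin: |s| = 1000, ∠ = 90.00° (in denominator)
|L| = 20 · 1000 / 1.4142e+06 ≈ 0.014142
Gain = 20 log₁₀(0.014142) ≈ -36.99 dB
∠L = 89.83° − 135.00° = -45.17°

-37.0 dB, -45.2°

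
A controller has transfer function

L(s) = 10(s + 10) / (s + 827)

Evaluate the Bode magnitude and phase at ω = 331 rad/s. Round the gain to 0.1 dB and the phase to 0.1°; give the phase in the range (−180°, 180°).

11.4 dB, 66.5°

At s = jω = j331:
zero (s+10): 10 + j331 → |·| = √(10²+331²) = √109661 ≈ 331.15, ∠ = arctan(331/10) ≈ 88.27°
pole (s+827): 827 + j331 → |·| = √(827²+331²) = √793490 ≈ 890.78, ∠ = arctan(331/827) ≈ 21.81°
|L| = 10 · 331.15 / 890.78 ≈ 3.7175
Gain = 20 log₁₀(3.7175) ≈ 11.41 dB
∠L = 88.27° − 21.81° = 66.46°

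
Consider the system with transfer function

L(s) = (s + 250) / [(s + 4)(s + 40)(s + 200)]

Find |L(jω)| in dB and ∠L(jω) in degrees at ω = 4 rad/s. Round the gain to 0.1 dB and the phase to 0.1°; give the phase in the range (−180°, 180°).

-45.2 dB, -50.9°

At s = jω = j4:
zero (s+250): 250 + j4 → |·| = √(250²+4²) = √62516 ≈ 250.03, ∠ = arctan(4/250) ≈ 0.92°
pole (s+4): 4 + j4 → |·| = √(4²+4²) = √32 ≈ 5.6569, ∠ = arctan(4/4) ≈ 45.00°
pole (s+40): 40 + j4 → |·| = √(40²+4²) = √1616 ≈ 40.2, ∠ = arctan(4/40) ≈ 5.71°
pole (s+200): 200 + j4 → |·| = √(200²+4²) = √40016 ≈ 200.04, ∠ = arctan(4/200) ≈ 1.15°
|L| = 1 · 250.03 / 45491 ≈ 0.0054963
Gain = 20 log₁₀(0.0054963) ≈ -45.20 dB
∠L = 0.92° − 51.86° = -50.94°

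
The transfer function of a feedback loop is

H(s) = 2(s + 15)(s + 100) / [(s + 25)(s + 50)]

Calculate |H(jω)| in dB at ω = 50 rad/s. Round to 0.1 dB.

At s = jω = j50:
zero (s+15): 15 + j50 → |·| = √(15²+50²) = √2725 ≈ 52.202, ∠ = arctan(50/15) ≈ 73.30°
zero (s+100): 100 + j50 → |·| = √(100²+50²) = √12500 ≈ 111.8, ∠ = arctan(50/100) ≈ 26.57°
pole (s+25): 25 + j50 → |·| = √(25²+50²) = √3125 ≈ 55.902, ∠ = arctan(50/25) ≈ 63.43°
pole (s+50): 50 + j50 → |·| = √(50²+50²) = √5000 ≈ 70.711, ∠ = arctan(50/50) ≈ 45.00°
|H| = 2 · 5836.2 / 3952.9 ≈ 2.9529
Gain = 20 log₁₀(2.9529) ≈ 9.40 dB

9.4 dB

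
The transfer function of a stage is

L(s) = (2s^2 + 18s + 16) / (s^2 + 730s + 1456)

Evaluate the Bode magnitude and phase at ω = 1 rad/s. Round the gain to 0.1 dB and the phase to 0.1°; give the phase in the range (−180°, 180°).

-37.1 dB, 25.5°

Substitute s = j1:
Numerator: 2(j1)^2 + 18(j1) + 16 = 14 + j18
Denominator: (j1)^2 + 730(j1) + 1456 = 1455 + j730
|N| = √(14² + 18²) ≈ 22.804, ∠N ≈ 52.13°
|D| = √(1455² + 730²) ≈ 1627.9, ∠D ≈ 26.64°
|L| = 22.804 / 1627.9 ≈ 0.014008
Gain = 20 log₁₀(0.014008) ≈ -37.07 dB
∠L = 52.13° − 26.64° = 25.49°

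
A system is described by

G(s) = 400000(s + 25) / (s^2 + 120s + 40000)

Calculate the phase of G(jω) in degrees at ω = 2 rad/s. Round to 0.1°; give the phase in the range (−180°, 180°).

At s = jω = j2:
zero (s+25): 25 + j2 → |·| = √(25²+2²) = √629 ≈ 25.08, ∠ = arctan(2/25) ≈ 4.57°
quadratic: (j2)² + 120·j2 + 40000 = 39996 + j240 → |·| ≈ 39997, ∠ ≈ 0.34°
∠G = 4.57° − 0.34° = 4.23°

4.2°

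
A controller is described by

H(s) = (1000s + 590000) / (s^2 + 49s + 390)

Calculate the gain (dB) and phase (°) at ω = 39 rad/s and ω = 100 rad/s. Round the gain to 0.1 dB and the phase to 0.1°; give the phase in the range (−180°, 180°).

Substitute s = j39:
Numerator: 1000(j39) + 590000 = 590000 + j39000
Denominator: (j39)^2 + 49(j39) + 390 = -1131 + j1911
|N| = √(590000² + 39000²) ≈ 5.9129e+05, ∠N ≈ 3.78°
|D| = √(1131² + 1911²) ≈ 2220.6, ∠D ≈ 120.62°
|H| = 5.9129e+05 / 2220.6 ≈ 266.27
Gain = 20 log₁₀(266.27) ≈ 48.51 dB
∠H = 3.78° − 120.62° = -116.84°

Substitute s = j100:
Numerator: 1000(j100) + 590000 = 590000 + j100000
Denominator: (j100)^2 + 49(j100) + 390 = -9610 + j4900
|N| = √(590000² + 100000²) ≈ 5.9841e+05, ∠N ≈ 9.62°
|D| = √(9610² + 4900²) ≈ 10787, ∠D ≈ 152.98°
|H| = 5.9841e+05 / 10787 ≈ 55.475
Gain = 20 log₁₀(55.475) ≈ 34.88 dB
∠H = 9.62° − 152.98° = -143.36°

ω = 39: 48.5 dB, -116.8°; ω = 100: 34.9 dB, -143.4°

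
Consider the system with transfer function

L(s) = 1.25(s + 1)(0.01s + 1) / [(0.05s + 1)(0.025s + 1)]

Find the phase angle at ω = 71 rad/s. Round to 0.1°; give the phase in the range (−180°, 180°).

-10.3°

At ω = 71 rad/s:
zero (1 + j71·1) = 1 + j71 → |·| ≈ 71.007, ∠ ≈ 89.19°
zero (1 + j71·0.01) = 1 + j0.71 → |·| ≈ 1.2264, ∠ ≈ 35.37°
pole (1 + j71·0.05) = 1 + j3.55 → |·| ≈ 3.6882, ∠ ≈ 74.27°
pole (1 + j71·0.025) = 1 + j1.775 → |·| ≈ 2.0373, ∠ ≈ 60.60°
∠L = (89.19° + 35.37°) − (74.27° + 60.60°) = -10.31°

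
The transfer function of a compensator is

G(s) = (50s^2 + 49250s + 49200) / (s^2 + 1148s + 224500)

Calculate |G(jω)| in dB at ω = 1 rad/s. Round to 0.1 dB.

-10.2 dB

Substitute s = j1:
Numerator: 50(j1)^2 + 49250(j1) + 49200 = 49150 + j49250
Denominator: (j1)^2 + 1148(j1) + 224500 = 224499 + j1148
|N| = √(49150² + 49250²) ≈ 69579, ∠N ≈ 45.06°
|D| = √(224499² + 1148²) ≈ 2.245e+05, ∠D ≈ 0.29°
|G| = 69579 / 2.245e+05 ≈ 0.30993
Gain = 20 log₁₀(0.30993) ≈ -10.17 dB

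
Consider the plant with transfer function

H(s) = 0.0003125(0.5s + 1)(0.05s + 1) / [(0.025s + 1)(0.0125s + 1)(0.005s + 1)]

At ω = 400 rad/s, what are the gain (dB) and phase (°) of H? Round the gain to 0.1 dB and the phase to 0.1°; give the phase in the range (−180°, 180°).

At ω = 400 rad/s:
zero (1 + j400·0.5) = 1 + j200 → |·| ≈ 200, ∠ ≈ 89.71°
zero (1 + j400·0.05) = 1 + j20 → |·| ≈ 20.025, ∠ ≈ 87.14°
pole (1 + j400·0.025) = 1 + j10 → |·| ≈ 10.05, ∠ ≈ 84.29°
pole (1 + j400·0.0125) = 1 + j5 → |·| ≈ 5.099, ∠ ≈ 78.69°
pole (1 + j400·0.005) = 1 + j2 → |·| ≈ 2.2361, ∠ ≈ 63.43°
|H| = 0.0003125 · 200 · 20.025 / (10.05 · 5.099 · 2.2361) ≈ 0.010922
Gain = 20 log₁₀(0.010922) ≈ -39.23 dB
∠H = (89.71° + 87.14°) − (84.29° + 78.69° + 63.43°) = -49.56°

-39.2 dB, -49.6°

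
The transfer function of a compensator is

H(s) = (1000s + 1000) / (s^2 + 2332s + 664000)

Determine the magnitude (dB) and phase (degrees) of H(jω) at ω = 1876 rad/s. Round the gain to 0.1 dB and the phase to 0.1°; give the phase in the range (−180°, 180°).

Substitute s = j1876:
Numerator: 1000(j1876) + 1000 = 1000 + j1876000
Denominator: (j1876)^2 + 2332(j1876) + 664000 = -2855376 + j4374832
|N| = √(1000² + 1876000²) ≈ 1.876e+06, ∠N ≈ 89.97°
|D| = √(2855376² + 4374832²) ≈ 5.2242e+06, ∠D ≈ 123.13°
|H| = 1.876e+06 / 5.2242e+06 ≈ 0.3591
Gain = 20 log₁₀(0.3591) ≈ -8.90 dB
∠H = 89.97° − 123.13° = -33.16°

-8.9 dB, -33.2°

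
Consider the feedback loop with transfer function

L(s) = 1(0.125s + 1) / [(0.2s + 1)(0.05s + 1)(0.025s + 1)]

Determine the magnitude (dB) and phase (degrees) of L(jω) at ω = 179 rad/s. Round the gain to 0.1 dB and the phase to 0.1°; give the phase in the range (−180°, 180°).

-36.4 dB, -162.0°

At ω = 179 rad/s:
zero (1 + j179·0.125) = 1 + j22.375 → |·| ≈ 22.397, ∠ ≈ 87.44°
pole (1 + j179·0.2) = 1 + j35.8 → |·| ≈ 35.814, ∠ ≈ 88.40°
pole (1 + j179·0.05) = 1 + j8.95 → |·| ≈ 9.0057, ∠ ≈ 83.62°
pole (1 + j179·0.025) = 1 + j4.475 → |·| ≈ 4.5854, ∠ ≈ 77.40°
|L| = 1 · 22.397 / (35.814 · 9.0057 · 4.5854) ≈ 0.015144
Gain = 20 log₁₀(0.015144) ≈ -36.40 dB
∠L = (87.44°) − (88.40° + 83.62° + 77.40°) = -161.98°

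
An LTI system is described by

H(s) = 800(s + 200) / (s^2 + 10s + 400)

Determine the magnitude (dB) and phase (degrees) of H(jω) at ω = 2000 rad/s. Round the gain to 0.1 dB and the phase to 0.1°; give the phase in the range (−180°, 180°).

At s = jω = j2000:
zero (s+200): 200 + j2000 → |·| = √(200²+2000²) = √4040000 ≈ 2010, ∠ = arctan(2000/200) ≈ 84.29°
quadratic: (j2000)² + 10·j2000 + 400 = -3999600 + j20000 → |·| ≈ 3.9997e+06, ∠ ≈ 179.71°
|H| = 800 · 2010 / 3.9997e+06 ≈ 0.40203
Gain = 20 log₁₀(0.40203) ≈ -7.91 dB
∠H = 84.29° − 179.71° = -95.42°

-7.9 dB, -95.4°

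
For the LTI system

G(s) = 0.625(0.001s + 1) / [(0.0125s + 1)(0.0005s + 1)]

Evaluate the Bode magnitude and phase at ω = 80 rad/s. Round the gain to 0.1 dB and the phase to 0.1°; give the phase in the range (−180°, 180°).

At ω = 80 rad/s:
zero (1 + j80·0.001) = 1 + j0.08 → |·| ≈ 1.0032, ∠ ≈ 4.57°
pole (1 + j80·0.0125) = 1 + j1 → |·| ≈ 1.4142, ∠ ≈ 45.00°
pole (1 + j80·0.0005) = 1 + j0.04 → |·| ≈ 1.0008, ∠ ≈ 2.29°
|G| = 0.625 · 1.0032 / (1.4142 · 1.0008) ≈ 0.44301
Gain = 20 log₁₀(0.44301) ≈ -7.07 dB
∠G = (4.57°) − (45.00° + 2.29°) = -42.72°

-7.1 dB, -42.7°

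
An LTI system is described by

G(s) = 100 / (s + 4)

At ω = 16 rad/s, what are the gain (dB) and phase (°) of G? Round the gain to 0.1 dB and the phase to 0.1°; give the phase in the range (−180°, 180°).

15.7 dB, -76.0°

At s = jω = j16:
pole (s+4): 4 + j16 → |·| = √(4²+16²) = √272 ≈ 16.492, ∠ = arctan(16/4) ≈ 75.96°
|G| = 100 / 16.492 ≈ 6.0635
Gain = 20 log₁₀(6.0635) ≈ 15.65 dB
∠G = 0.00° − 75.96° = -75.96°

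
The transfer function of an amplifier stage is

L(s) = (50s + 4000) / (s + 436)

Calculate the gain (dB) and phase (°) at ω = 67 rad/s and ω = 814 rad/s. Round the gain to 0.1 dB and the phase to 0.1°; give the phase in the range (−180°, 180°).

ω = 67: 21.5 dB, 31.2°; ω = 814: 32.9 dB, 22.6°

Substitute s = j67:
Numerator: 50(j67) + 4000 = 4000 + j3350
Denominator: (j67) + 436 = 436 + j67
|N| = √(4000² + 3350²) ≈ 5217.5, ∠N ≈ 39.95°
|D| = √(436² + 67²) ≈ 441.12, ∠D ≈ 8.74°
|L| = 5217.5 / 441.12 ≈ 11.828
Gain = 20 log₁₀(11.828) ≈ 21.46 dB
∠L = 39.95° − 8.74° = 31.21°

Substitute s = j814:
Numerator: 50(j814) + 4000 = 4000 + j40700
Denominator: (j814) + 436 = 436 + j814
|N| = √(4000² + 40700²) ≈ 40896, ∠N ≈ 84.39°
|D| = √(436² + 814²) ≈ 923.41, ∠D ≈ 61.83°
|L| = 40896 / 923.41 ≈ 44.288
Gain = 20 log₁₀(44.288) ≈ 32.93 dB
∠L = 84.39° − 61.83° = 22.56°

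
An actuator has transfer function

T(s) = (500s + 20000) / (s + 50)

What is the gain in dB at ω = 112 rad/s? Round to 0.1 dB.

Substitute s = j112:
Numerator: 500(j112) + 20000 = 20000 + j56000
Denominator: (j112) + 50 = 50 + j112
|N| = √(20000² + 56000²) ≈ 59464, ∠N ≈ 70.35°
|D| = √(50² + 112²) ≈ 122.65, ∠D ≈ 65.94°
|T| = 59464 / 122.65 ≈ 484.83
Gain = 20 log₁₀(484.83) ≈ 53.71 dB

53.7 dB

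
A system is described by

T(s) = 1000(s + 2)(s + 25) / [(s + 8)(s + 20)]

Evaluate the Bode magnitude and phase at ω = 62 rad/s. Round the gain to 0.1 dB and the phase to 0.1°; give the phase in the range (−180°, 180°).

At s = jω = j62:
zero (s+2): 2 + j62 → |·| = √(2²+62²) = √3848 ≈ 62.032, ∠ = arctan(62/2) ≈ 88.15°
zero (s+25): 25 + j62 → |·| = √(25²+62²) = √4469 ≈ 66.851, ∠ = arctan(62/25) ≈ 68.04°
pole (s+8): 8 + j62 → |·| = √(8²+62²) = √3908 ≈ 62.514, ∠ = arctan(62/8) ≈ 82.65°
pole (s+20): 20 + j62 → |·| = √(20²+62²) = √4244 ≈ 65.146, ∠ = arctan(62/20) ≈ 72.12°
|T| = 1000 · 4146.9 / 4072.5 ≈ 1018.3
Gain = 20 log₁₀(1018.3) ≈ 60.16 dB
∠T = 156.19° − 154.77° = 1.42°

60.2 dB, 1.4°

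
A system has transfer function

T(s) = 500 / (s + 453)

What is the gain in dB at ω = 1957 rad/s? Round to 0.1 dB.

-12.1 dB

At s = jω = j1957:
pole (s+453): 453 + j1957 → |·| = √(453²+1957²) = √4035058 ≈ 2008.7, ∠ = arctan(1957/453) ≈ 76.97°
|T| = 500 / 2008.7 ≈ 0.24892
Gain = 20 log₁₀(0.24892) ≈ -12.08 dB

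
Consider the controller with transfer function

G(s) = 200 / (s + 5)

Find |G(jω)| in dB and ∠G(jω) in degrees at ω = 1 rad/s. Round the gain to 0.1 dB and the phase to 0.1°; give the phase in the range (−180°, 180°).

31.9 dB, -11.3°

Substitute s = j1:
Numerator: 200 = 200 + j0
Denominator: (j1) + 5 = 5 + j1
|N| = √(200² + 0²) ≈ 200, ∠N ≈ 0.00°
|D| = √(5² + 1²) ≈ 5.099, ∠D ≈ 11.31°
|G| = 200 / 5.099 ≈ 39.223
Gain = 20 log₁₀(39.223) ≈ 31.87 dB
∠G = 0.00° − 11.31° = -11.31°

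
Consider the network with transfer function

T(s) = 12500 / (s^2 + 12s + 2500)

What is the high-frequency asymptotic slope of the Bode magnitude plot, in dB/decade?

-40 dB/decade

Each pole contributes −20 dB/decade at high frequency; each zero contributes +20 dB/decade.
Net: 0 zero(s) − 2 pole(s) → -40 dB/decade.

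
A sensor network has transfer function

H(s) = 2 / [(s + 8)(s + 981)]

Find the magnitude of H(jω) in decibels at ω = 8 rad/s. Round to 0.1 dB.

At s = jω = j8:
pole (s+8): 8 + j8 → |·| = √(8²+8²) = √128 ≈ 11.314, ∠ = arctan(8/8) ≈ 45.00°
pole (s+981): 981 + j8 → |·| = √(981²+8²) = √962425 ≈ 981.03, ∠ = arctan(8/981) ≈ 0.47°
|H| = 2 / 11099 ≈ 0.0001802
Gain = 20 log₁₀(0.0001802) ≈ -74.88 dB

-74.9 dB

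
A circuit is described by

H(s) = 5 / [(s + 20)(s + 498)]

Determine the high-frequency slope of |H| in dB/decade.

-40 dB/decade

Each pole contributes −20 dB/decade at high frequency; each zero contributes +20 dB/decade.
Net: 0 zero(s) − 2 pole(s) → -40 dB/decade.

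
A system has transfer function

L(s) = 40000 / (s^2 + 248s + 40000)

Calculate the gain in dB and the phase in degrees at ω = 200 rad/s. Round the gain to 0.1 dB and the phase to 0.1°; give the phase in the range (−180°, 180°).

-1.9 dB, -90.0°

At s = jω = j200:
quadratic: (j200)² + 248·j200 + 40000 = 0 + j49600 → |·| ≈ 49600, ∠ ≈ 90.00°
|L| = 40000 / 49600 ≈ 0.80645
Gain = 20 log₁₀(0.80645) ≈ -1.87 dB
∠L = 0.00° − 90.00° = -90.00°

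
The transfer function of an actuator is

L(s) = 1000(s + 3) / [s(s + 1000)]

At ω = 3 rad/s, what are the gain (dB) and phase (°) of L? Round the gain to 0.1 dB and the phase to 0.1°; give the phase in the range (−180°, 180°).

3.0 dB, -45.2°

At s = jω = j3:
zero (s+3): 3 + j3 → |·| = √(3²+3²) = √18 ≈ 4.2426, ∠ = arctan(3/3) ≈ 45.00°
pole (s+1000): 1000 + j3 → |·| = √(1000²+3²) = √1000009 ≈ 1000, ∠ = arctan(3/1000) ≈ 0.17°
pole at origin: |s| = 3, ∠ = 90.00° (in denominator)
|L| = 1000 · 4.2426 / 3000 ≈ 1.4142
Gain = 20 log₁₀(1.4142) ≈ 3.01 dB
∠L = 45.00° − 90.17° = -45.17°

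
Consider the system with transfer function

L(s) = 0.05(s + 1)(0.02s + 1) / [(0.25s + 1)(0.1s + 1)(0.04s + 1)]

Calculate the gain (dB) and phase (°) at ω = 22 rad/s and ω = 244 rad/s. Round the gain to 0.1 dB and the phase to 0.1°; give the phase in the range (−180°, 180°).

ω = 22: -23.5 dB, -75.5°; ω = 244: -47.6 dB, -92.7°

At ω = 22 rad/s:
zero (1 + j22·1) = 1 + j22 → |·| ≈ 22.023, ∠ ≈ 87.40°
zero (1 + j22·0.02) = 1 + j0.44 → |·| ≈ 1.0925, ∠ ≈ 23.75°
pole (1 + j22·0.25) = 1 + j5.5 → |·| ≈ 5.5902, ∠ ≈ 79.70°
pole (1 + j22·0.1) = 1 + j2.2 → |·| ≈ 2.4166, ∠ ≈ 65.56°
pole (1 + j22·0.04) = 1 + j0.88 → |·| ≈ 1.3321, ∠ ≈ 41.35°
|L| = 0.05 · 22.023 · 1.0925 / (5.5902 · 2.4166 · 1.3321) ≈ 0.06685
Gain = 20 log₁₀(0.06685) ≈ -23.50 dB
∠L = (87.40° + 23.75°) − (79.70° + 65.56° + 41.35°) = -75.46°

At ω = 244 rad/s:
zero (1 + j244·1) = 1 + j244 → |·| ≈ 244, ∠ ≈ 89.77°
zero (1 + j244·0.02) = 1 + j4.88 → |·| ≈ 4.9814, ∠ ≈ 78.42°
pole (1 + j244·0.25) = 1 + j61 → |·| ≈ 61.008, ∠ ≈ 89.06°
pole (1 + j244·0.1) = 1 + j24.4 → |·| ≈ 24.42, ∠ ≈ 87.65°
pole (1 + j244·0.04) = 1 + j9.76 → |·| ≈ 9.8111, ∠ ≈ 84.15°
|L| = 0.05 · 244 · 4.9814 / (61.008 · 24.42 · 9.8111) ≈ 0.0041578
Gain = 20 log₁₀(0.0041578) ≈ -47.62 dB
∠L = (89.77° + 78.42°) − (89.06° + 87.65° + 84.15°) = -92.67°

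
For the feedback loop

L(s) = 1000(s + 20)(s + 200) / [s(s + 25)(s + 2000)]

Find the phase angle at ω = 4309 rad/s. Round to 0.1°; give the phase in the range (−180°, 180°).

-67.7°

At s = jω = j4309:
zero (s+20): 20 + j4309 → |·| = √(20²+4309²) = √18567881 ≈ 4309, ∠ = arctan(4309/20) ≈ 89.73°
zero (s+200): 200 + j4309 → |·| = √(200²+4309²) = √18607481 ≈ 4313.6, ∠ = arctan(4309/200) ≈ 87.34°
pole (s+25): 25 + j4309 → |·| = √(25²+4309²) = √18568106 ≈ 4309.1, ∠ = arctan(4309/25) ≈ 89.67°
pole (s+2000): 2000 + j4309 → |·| = √(2000²+4309²) = √22567481 ≈ 4750.5, ∠ = arctan(4309/2000) ≈ 65.10°
pole at origin: |s| = 4309, ∠ = 90.00° (in denominator)
∠L = 177.07° − 244.77° = -67.70°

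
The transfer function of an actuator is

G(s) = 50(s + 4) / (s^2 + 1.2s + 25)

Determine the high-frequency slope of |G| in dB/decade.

-20 dB/decade

Each pole contributes −20 dB/decade at high frequency; each zero contributes +20 dB/decade.
Net: 1 zero(s) − 2 pole(s) → -20 dB/decade.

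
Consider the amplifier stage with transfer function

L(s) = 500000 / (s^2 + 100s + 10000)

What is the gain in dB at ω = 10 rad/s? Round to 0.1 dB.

34.0 dB

At s = jω = j10:
quadratic: (j10)² + 100·j10 + 10000 = 9900 + j1000 → |·| ≈ 9950.4, ∠ ≈ 5.77°
|L| = 500000 / 9950.4 ≈ 50.249
Gain = 20 log₁₀(50.249) ≈ 34.02 dB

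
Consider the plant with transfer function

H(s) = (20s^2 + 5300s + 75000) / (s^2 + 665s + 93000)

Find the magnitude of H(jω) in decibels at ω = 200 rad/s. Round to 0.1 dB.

19.1 dB

Substitute s = j200:
Numerator: 20(j200)^2 + 5300(j200) + 75000 = -725000 + j1060000
Denominator: (j200)^2 + 665(j200) + 93000 = 53000 + j133000
|N| = √(725000² + 1060000²) ≈ 1.2842e+06, ∠N ≈ 124.37°
|D| = √(53000² + 133000²) ≈ 1.4317e+05, ∠D ≈ 68.27°
|H| = 1.2842e+06 / 1.4317e+05 ≈ 8.9698
Gain = 20 log₁₀(8.9698) ≈ 19.06 dB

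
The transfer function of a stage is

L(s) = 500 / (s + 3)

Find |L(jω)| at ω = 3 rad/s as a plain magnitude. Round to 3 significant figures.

118

Substitute s = j3:
Numerator: 500 = 500 + j0
Denominator: (j3) + 3 = 3 + j3
|N| = √(500² + 0²) ≈ 500, ∠N ≈ 0.00°
|D| = √(3² + 3²) ≈ 4.2426, ∠D ≈ 45.00°
|L| = 500 / 4.2426 ≈ 117.85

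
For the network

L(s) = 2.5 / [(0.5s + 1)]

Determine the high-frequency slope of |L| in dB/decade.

Each pole contributes −20 dB/decade at high frequency; each zero contributes +20 dB/decade.
Net: 0 zero(s) − 1 pole(s) → -20 dB/decade.

-20 dB/decade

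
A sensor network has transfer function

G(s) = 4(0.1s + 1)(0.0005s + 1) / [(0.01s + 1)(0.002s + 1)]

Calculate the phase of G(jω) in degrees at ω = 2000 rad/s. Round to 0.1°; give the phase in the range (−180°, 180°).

-28.4°

At ω = 2000 rad/s:
zero (1 + j2000·0.1) = 1 + j200 → |·| ≈ 200, ∠ ≈ 89.71°
zero (1 + j2000·0.0005) = 1 + j1 → |·| ≈ 1.4142, ∠ ≈ 45.00°
pole (1 + j2000·0.01) = 1 + j20 → |·| ≈ 20.025, ∠ ≈ 87.14°
pole (1 + j2000·0.002) = 1 + j4 → |·| ≈ 4.1231, ∠ ≈ 75.96°
∠G = (89.71° + 45.00°) − (87.14° + 75.96°) = -28.39°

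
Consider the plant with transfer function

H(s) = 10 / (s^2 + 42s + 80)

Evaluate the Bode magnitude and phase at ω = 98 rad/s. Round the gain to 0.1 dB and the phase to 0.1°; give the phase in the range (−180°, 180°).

-60.3 dB, -156.6°

Substitute s = j98:
Numerator: 10 = 10 + j0
Denominator: (j98)^2 + 42(j98) + 80 = -9524 + j4116
|N| = √(10² + 0²) ≈ 10, ∠N ≈ 0.00°
|D| = √(9524² + 4116²) ≈ 10375, ∠D ≈ 156.63°
|H| = 10 / 10375 ≈ 0.00096386
Gain = 20 log₁₀(0.00096386) ≈ -60.32 dB
∠H = 0.00° − 156.63° = -156.63°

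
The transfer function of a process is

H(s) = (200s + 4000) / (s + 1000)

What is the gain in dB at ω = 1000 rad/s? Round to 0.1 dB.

43.0 dB

Substitute s = j1000:
Numerator: 200(j1000) + 4000 = 4000 + j200000
Denominator: (j1000) + 1000 = 1000 + j1000
|N| = √(4000² + 200000²) ≈ 2.0004e+05, ∠N ≈ 88.85°
|D| = √(1000² + 1000²) ≈ 1414.2, ∠D ≈ 45.00°
|H| = 2.0004e+05 / 1414.2 ≈ 141.45
Gain = 20 log₁₀(141.45) ≈ 43.01 dB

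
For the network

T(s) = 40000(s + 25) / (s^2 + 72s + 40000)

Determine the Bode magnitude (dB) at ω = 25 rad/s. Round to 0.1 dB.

At s = jω = j25:
zero (s+25): 25 + j25 → |·| = √(25²+25²) = √1250 ≈ 35.355, ∠ = arctan(25/25) ≈ 45.00°
quadratic: (j25)² + 72·j25 + 40000 = 39375 + j1800 → |·| ≈ 39416, ∠ ≈ 2.62°
|T| = 40000 · 35.355 / 39416 ≈ 35.879
Gain = 20 log₁₀(35.879) ≈ 31.10 dB

31.1 dB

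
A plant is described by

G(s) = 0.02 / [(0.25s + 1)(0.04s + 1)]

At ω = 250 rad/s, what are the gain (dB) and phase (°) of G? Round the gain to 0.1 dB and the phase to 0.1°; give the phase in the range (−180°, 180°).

At ω = 250 rad/s:
pole (1 + j250·0.25) = 1 + j62.5 → |·| ≈ 62.508, ∠ ≈ 89.08°
pole (1 + j250·0.04) = 1 + j10 → |·| ≈ 10.05, ∠ ≈ 84.29°
|G| = 0.02 · 1 / (62.508 · 10.05) ≈ 3.1837e-05
Gain = 20 log₁₀(3.1837e-05) ≈ -89.94 dB
∠G = (0°) − (89.08° + 84.29°) = -173.37°

-89.9 dB, -173.4°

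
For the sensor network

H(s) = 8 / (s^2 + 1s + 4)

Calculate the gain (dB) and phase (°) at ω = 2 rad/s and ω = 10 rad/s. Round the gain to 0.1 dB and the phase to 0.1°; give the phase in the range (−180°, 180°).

ω = 2: 12.0 dB, -90.0°; ω = 10: -21.6 dB, -174.1°

At s = jω = j2:
quadratic: (j2)² + 1·j2 + 4 = 0 + j2 → |·| ≈ 2, ∠ ≈ 90.00°
|H| = 8 / 2 ≈ 4
Gain = 20 log₁₀(4) ≈ 12.04 dB
∠H = 0.00° − 90.00° = -90.00°

At s = jω = j10:
quadratic: (j10)² + 1·j10 + 4 = -96 + j10 → |·| ≈ 96.519, ∠ ≈ 174.05°
|H| = 8 / 96.519 ≈ 0.082885
Gain = 20 log₁₀(0.082885) ≈ -21.63 dB
∠H = 0.00° − 174.05° = -174.05°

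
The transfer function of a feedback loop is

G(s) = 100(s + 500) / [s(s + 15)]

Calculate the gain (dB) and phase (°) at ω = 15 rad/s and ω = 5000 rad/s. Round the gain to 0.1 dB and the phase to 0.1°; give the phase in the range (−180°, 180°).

At s = jω = j15:
zero (s+500): 500 + j15 → |·| = √(500²+15²) = √250225 ≈ 500.22, ∠ = arctan(15/500) ≈ 1.72°
pole (s+15): 15 + j15 → |·| = √(15²+15²) = √450 ≈ 21.213, ∠ = arctan(15/15) ≈ 45.00°
pole at origin: |s| = 15, ∠ = 90.00° (in denominator)
|G| = 100 · 500.22 / 318.19 ≈ 157.21
Gain = 20 log₁₀(157.21) ≈ 43.93 dB
∠G = 1.72° − 135.00° = -133.28°

At s = jω = j5000:
zero (s+500): 500 + j5000 → |·| = √(500²+5000²) = √25250000 ≈ 5024.9, ∠ = arctan(5000/500) ≈ 84.29°
pole (s+15): 15 + j5000 → |·| = √(15²+5000²) = √25000225 ≈ 5000, ∠ = arctan(5000/15) ≈ 89.83°
pole at origin: |s| = 5000, ∠ = 90.00° (in denominator)
|G| = 100 · 5024.9 / 2.5e+07 ≈ 0.0201
Gain = 20 log₁₀(0.0201) ≈ -33.94 dB
∠G = 84.29° − 179.83° = -95.54°

ω = 15: 43.9 dB, -133.3°; ω = 5000: -33.9 dB, -95.5°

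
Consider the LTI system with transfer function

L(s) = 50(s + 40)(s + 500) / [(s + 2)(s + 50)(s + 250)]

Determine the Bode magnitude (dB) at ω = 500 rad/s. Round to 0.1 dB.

-18.0 dB

At s = jω = j500:
zero (s+40): 40 + j500 → |·| = √(40²+500²) = √251600 ≈ 501.6, ∠ = arctan(500/40) ≈ 85.43°
zero (s+500): 500 + j500 → |·| = √(500²+500²) = √500000 ≈ 707.11, ∠ = arctan(500/500) ≈ 45.00°
pole (s+2): 2 + j500 → |·| = √(2²+500²) = √250004 ≈ 500, ∠ = arctan(500/2) ≈ 89.77°
pole (s+50): 50 + j500 → |·| = √(50²+500²) = √252500 ≈ 502.49, ∠ = arctan(500/50) ≈ 84.29°
pole (s+250): 250 + j500 → |·| = √(250²+500²) = √312500 ≈ 559.02, ∠ = arctan(500/250) ≈ 63.43°
|L| = 50 · 3.5469e+05 / 1.4045e+08 ≈ 0.12627
Gain = 20 log₁₀(0.12627) ≈ -17.97 dB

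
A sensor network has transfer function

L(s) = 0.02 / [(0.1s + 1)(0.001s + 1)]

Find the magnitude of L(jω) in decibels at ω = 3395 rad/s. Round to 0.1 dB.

At ω = 3395 rad/s:
pole (1 + j3395·0.1) = 1 + j339.5 → |·| ≈ 339.5, ∠ ≈ 89.83°
pole (1 + j3395·0.001) = 1 + j3.395 → |·| ≈ 3.5392, ∠ ≈ 73.59°
|L| = 0.02 · 1 / (339.5 · 3.5392) ≈ 1.6645e-05
Gain = 20 log₁₀(1.6645e-05) ≈ -95.57 dB

-95.6 dB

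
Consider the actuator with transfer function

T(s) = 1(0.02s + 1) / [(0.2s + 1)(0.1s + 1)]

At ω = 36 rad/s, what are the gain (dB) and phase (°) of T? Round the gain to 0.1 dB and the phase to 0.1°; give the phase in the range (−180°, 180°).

At ω = 36 rad/s:
zero (1 + j36·0.02) = 1 + j0.72 → |·| ≈ 1.2322, ∠ ≈ 35.75°
pole (1 + j36·0.2) = 1 + j7.2 → |·| ≈ 7.2691, ∠ ≈ 82.09°
pole (1 + j36·0.1) = 1 + j3.6 → |·| ≈ 3.7363, ∠ ≈ 74.48°
|T| = 1 · 1.2322 / (7.2691 · 3.7363) ≈ 0.045369
Gain = 20 log₁₀(0.045369) ≈ -26.86 dB
∠T = (35.75°) − (82.09° + 74.48°) = -120.82°

-26.9 dB, -120.8°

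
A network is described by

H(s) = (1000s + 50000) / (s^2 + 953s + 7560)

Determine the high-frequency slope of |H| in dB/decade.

-20 dB/decade

Each pole contributes −20 dB/decade at high frequency; each zero contributes +20 dB/decade.
Net: 1 zero(s) − 2 pole(s) → -20 dB/decade.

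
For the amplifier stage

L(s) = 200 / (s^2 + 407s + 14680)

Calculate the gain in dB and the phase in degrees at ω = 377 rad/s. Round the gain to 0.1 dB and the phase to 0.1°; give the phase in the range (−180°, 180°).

Substitute s = j377:
Numerator: 200 = 200 + j0
Denominator: (j377)^2 + 407(j377) + 14680 = -127449 + j153439
|N| = √(200² + 0²) ≈ 200, ∠N ≈ 0.00°
|D| = √(127449² + 153439²) ≈ 1.9947e+05, ∠D ≈ 129.71°
|L| = 200 / 1.9947e+05 ≈ 0.0010027
Gain = 20 log₁₀(0.0010027) ≈ -59.98 dB
∠L = 0.00° − 129.71° = -129.71°

-60.0 dB, -129.7°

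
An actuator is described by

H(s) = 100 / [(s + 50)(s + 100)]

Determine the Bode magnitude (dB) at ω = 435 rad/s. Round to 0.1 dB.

-65.8 dB

At s = jω = j435:
pole (s+50): 50 + j435 → |·| = √(50²+435²) = √191725 ≈ 437.86, ∠ = arctan(435/50) ≈ 83.44°
pole (s+100): 100 + j435 → |·| = √(100²+435²) = √199225 ≈ 446.35, ∠ = arctan(435/100) ≈ 77.05°
|H| = 100 / 1.9544e+05 ≈ 0.00051167
Gain = 20 log₁₀(0.00051167) ≈ -65.82 dB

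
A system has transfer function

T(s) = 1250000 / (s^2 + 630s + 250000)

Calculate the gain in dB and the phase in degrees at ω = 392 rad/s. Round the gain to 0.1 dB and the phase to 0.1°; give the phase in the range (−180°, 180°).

13.5 dB, -68.7°

At s = jω = j392:
quadratic: (j392)² + 630·j392 + 250000 = 96336 + j246960 → |·| ≈ 2.6508e+05, ∠ ≈ 68.69°
|T| = 1250000 / 2.6508e+05 ≈ 4.7156
Gain = 20 log₁₀(4.7156) ≈ 13.47 dB
∠T = 0.00° − 68.69° = -68.69°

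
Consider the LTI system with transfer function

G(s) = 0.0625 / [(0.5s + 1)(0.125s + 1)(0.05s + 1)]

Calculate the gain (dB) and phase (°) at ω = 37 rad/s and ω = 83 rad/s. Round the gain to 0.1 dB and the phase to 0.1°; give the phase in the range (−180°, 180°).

At ω = 37 rad/s:
pole (1 + j37·0.5) = 1 + j18.5 → |·| ≈ 18.527, ∠ ≈ 86.91°
pole (1 + j37·0.125) = 1 + j4.625 → |·| ≈ 4.7319, ∠ ≈ 77.80°
pole (1 + j37·0.05) = 1 + j1.85 → |·| ≈ 2.103, ∠ ≈ 61.61°
|G| = 0.0625 · 1 / (18.527 · 4.7319 · 2.103) ≈ 0.000339
Gain = 20 log₁₀(0.000339) ≈ -69.40 dB
∠G = (0°) − (86.91° + 77.80° + 61.61°) = -226.32° ≡ 133.68° (principal value)

At ω = 83 rad/s:
pole (1 + j83·0.5) = 1 + j41.5 → |·| ≈ 41.512, ∠ ≈ 88.62°
pole (1 + j83·0.125) = 1 + j10.375 → |·| ≈ 10.423, ∠ ≈ 84.49°
pole (1 + j83·0.05) = 1 + j4.15 → |·| ≈ 4.2688, ∠ ≈ 76.45°
|G| = 0.0625 · 1 / (41.512 · 10.423 · 4.2688) ≈ 3.3838e-05
Gain = 20 log₁₀(3.3838e-05) ≈ -89.41 dB
∠G = (0°) − (88.62° + 84.49° + 76.45°) = -249.56° ≡ 110.44° (principal value)

ω = 37: -69.4 dB, 133.7°; ω = 83: -89.4 dB, 110.4°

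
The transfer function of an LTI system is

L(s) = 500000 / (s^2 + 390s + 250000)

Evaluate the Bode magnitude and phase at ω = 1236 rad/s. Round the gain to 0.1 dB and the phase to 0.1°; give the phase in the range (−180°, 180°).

At s = jω = j1236:
quadratic: (j1236)² + 390·j1236 + 250000 = -1277696 + j482040 → |·| ≈ 1.3656e+06, ∠ ≈ 159.33°
|L| = 500000 / 1.3656e+06 ≈ 0.36614
Gain = 20 log₁₀(0.36614) ≈ -8.73 dB
∠L = 0.00° − 159.33° = -159.33°

-8.7 dB, -159.3°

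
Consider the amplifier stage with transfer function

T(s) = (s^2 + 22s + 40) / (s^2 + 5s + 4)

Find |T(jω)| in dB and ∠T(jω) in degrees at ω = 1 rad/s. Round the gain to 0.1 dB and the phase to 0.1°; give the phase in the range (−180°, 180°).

Substitute s = j1:
Numerator: (j1)^2 + 22(j1) + 40 = 39 + j22
Denominator: (j1)^2 + 5(j1) + 4 = 3 + j5
|N| = √(39² + 22²) ≈ 44.777, ∠N ≈ 29.43°
|D| = √(3² + 5²) ≈ 5.831, ∠D ≈ 59.04°
|T| = 44.777 / 5.831 ≈ 7.6791
Gain = 20 log₁₀(7.6791) ≈ 17.71 dB
∠T = 29.43° − 59.04° = -29.61°

17.7 dB, -29.6°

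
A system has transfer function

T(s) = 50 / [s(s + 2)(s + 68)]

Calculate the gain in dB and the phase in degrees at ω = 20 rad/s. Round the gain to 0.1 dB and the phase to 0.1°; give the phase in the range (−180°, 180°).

At s = jω = j20:
pole (s+2): 2 + j20 → |·| = √(2²+20²) = √404 ≈ 20.1, ∠ = arctan(20/2) ≈ 84.29°
pole (s+68): 68 + j20 → |·| = √(68²+20²) = √5024 ≈ 70.88, ∠ = arctan(20/68) ≈ 16.39°
pole at origin: |s| = 20, ∠ = 90.00° (in denominator)
|T| = 50 / 28494 ≈ 0.0017548
Gain = 20 log₁₀(0.0017548) ≈ -55.12 dB
∠T = 0.00° − 190.68° = -190.68° ≡ 169.32° (principal value)

-55.1 dB, 169.3°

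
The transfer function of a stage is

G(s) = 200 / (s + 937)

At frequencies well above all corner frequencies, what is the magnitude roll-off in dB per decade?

-20 dB/decade

Each pole contributes −20 dB/decade at high frequency; each zero contributes +20 dB/decade.
Net: 0 zero(s) − 1 pole(s) → -20 dB/decade.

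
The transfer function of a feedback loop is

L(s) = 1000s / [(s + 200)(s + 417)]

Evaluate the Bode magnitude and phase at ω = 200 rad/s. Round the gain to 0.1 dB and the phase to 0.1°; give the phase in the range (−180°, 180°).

At s = jω = j200:
zero at origin: s = j200 → |·| = 200, ∠ = 90.00°
pole (s+200): 200 + j200 → |·| = √(200²+200²) = √80000 ≈ 282.84, ∠ = arctan(200/200) ≈ 45.00°
pole (s+417): 417 + j200 → |·| = √(417²+200²) = √213889 ≈ 462.48, ∠ = arctan(200/417) ≈ 25.62°
|L| = 1000 · 200 / 1.3081e+05 ≈ 1.5289
Gain = 20 log₁₀(1.5289) ≈ 3.69 dB
∠L = 90.00° − 70.62° = 19.38°

3.7 dB, 19.4°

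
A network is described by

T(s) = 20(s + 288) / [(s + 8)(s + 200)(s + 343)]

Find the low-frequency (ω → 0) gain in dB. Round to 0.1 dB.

-39.6 dB

T(0) = 20·288 / (8·200·343) ≈ 0.010496
20 log₁₀(0.010496) ≈ -39.58 dB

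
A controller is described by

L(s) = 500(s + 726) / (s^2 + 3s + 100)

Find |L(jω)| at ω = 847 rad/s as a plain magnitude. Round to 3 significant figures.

0.778

At s = jω = j847:
zero (s+726): 726 + j847 → |·| = √(726²+847²) = √1244485 ≈ 1115.6, ∠ = arctan(847/726) ≈ 49.40°
quadratic: (j847)² + 3·j847 + 100 = -717309 + j2541 → |·| ≈ 7.1731e+05, ∠ ≈ 179.80°
|L| = 500 · 1115.6 / 7.1731e+05 ≈ 0.77763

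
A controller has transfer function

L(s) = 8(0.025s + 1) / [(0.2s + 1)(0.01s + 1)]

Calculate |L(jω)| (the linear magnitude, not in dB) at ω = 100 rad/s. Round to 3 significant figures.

0.761

At ω = 100 rad/s:
zero (1 + j100·0.025) = 1 + j2.5 → |·| ≈ 2.6926, ∠ ≈ 68.20°
pole (1 + j100·0.2) = 1 + j20 → |·| ≈ 20.025, ∠ ≈ 87.14°
pole (1 + j100·0.01) = 1 + j1 → |·| ≈ 1.4142, ∠ ≈ 45.00°
|L| = 8 · 2.6926 / (20.025 · 1.4142) ≈ 0.76064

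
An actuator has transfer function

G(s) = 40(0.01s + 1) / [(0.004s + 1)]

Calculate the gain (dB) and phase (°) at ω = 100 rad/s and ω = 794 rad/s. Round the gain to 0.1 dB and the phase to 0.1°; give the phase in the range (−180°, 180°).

At ω = 100 rad/s:
zero (1 + j100·0.01) = 1 + j1 → |·| ≈ 1.4142, ∠ ≈ 45.00°
pole (1 + j100·0.004) = 1 + j0.4 → |·| ≈ 1.077, ∠ ≈ 21.80°
|G| = 40 · 1.4142 / (1.077) ≈ 52.524
Gain = 20 log₁₀(52.524) ≈ 34.41 dB
∠G = (45.00°) − (21.80°) = 23.20°

At ω = 794 rad/s:
zero (1 + j794·0.01) = 1 + j7.94 → |·| ≈ 8.0027, ∠ ≈ 82.82°
pole (1 + j794·0.004) = 1 + j3.176 → |·| ≈ 3.3297, ∠ ≈ 72.52°
|G| = 40 · 8.0027 / (3.3297) ≈ 96.137
Gain = 20 log₁₀(96.137) ≈ 39.66 dB
∠G = (82.82°) − (72.52°) = 10.30°

ω = 100: 34.4 dB, 23.2°; ω = 794: 39.7 dB, 10.3°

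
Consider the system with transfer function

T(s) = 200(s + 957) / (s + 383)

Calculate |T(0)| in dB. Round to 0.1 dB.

T(0) = 200·957 / (383) ≈ 499.74
20 log₁₀(499.74) ≈ 53.97 dB

54.0 dB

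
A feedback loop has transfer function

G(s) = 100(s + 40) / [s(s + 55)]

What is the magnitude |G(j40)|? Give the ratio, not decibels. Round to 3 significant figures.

2.08

At s = jω = j40:
zero (s+40): 40 + j40 → |·| = √(40²+40²) = √3200 ≈ 56.569, ∠ = arctan(40/40) ≈ 45.00°
pole (s+55): 55 + j40 → |·| = √(55²+40²) = √4625 ≈ 68.007, ∠ = arctan(40/55) ≈ 36.03°
pole at origin: |s| = 40, ∠ = 90.00° (in denominator)
|G| = 100 · 56.569 / 2720.3 ≈ 2.0795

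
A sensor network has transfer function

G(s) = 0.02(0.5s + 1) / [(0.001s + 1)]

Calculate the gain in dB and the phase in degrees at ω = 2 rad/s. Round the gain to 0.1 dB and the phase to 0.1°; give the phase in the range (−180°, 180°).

At ω = 2 rad/s:
zero (1 + j2·0.5) = 1 + j1 → |·| ≈ 1.4142, ∠ ≈ 45.00°
pole (1 + j2·0.001) = 1 + j0.002 → |·| ≈ 1, ∠ ≈ 0.11°
|G| = 0.02 · 1.4142 / (1) ≈ 0.028284
Gain = 20 log₁₀(0.028284) ≈ -30.97 dB
∠G = (45.00°) − (0.11°) = 44.89°

-31.0 dB, 44.9°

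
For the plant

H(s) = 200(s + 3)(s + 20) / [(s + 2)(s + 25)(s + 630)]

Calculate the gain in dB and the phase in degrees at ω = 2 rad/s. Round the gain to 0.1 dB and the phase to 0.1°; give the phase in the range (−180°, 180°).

At s = jω = j2:
zero (s+3): 3 + j2 → |·| = √(3²+2²) = √13 ≈ 3.6056, ∠ = arctan(2/3) ≈ 33.69°
zero (s+20): 20 + j2 → |·| = √(20²+2²) = √404 ≈ 20.1, ∠ = arctan(2/20) ≈ 5.71°
pole (s+2): 2 + j2 → |·| = √(2²+2²) = √8 ≈ 2.8284, ∠ = arctan(2/2) ≈ 45.00°
pole (s+25): 25 + j2 → |·| = √(25²+2²) = √629 ≈ 25.08, ∠ = arctan(2/25) ≈ 4.57°
pole (s+630): 630 + j2 → |·| = √(630²+2²) = √396904 ≈ 630, ∠ = arctan(2/630) ≈ 0.18°
|H| = 200 · 72.473 / 44690 ≈ 0.32434
Gain = 20 log₁₀(0.32434) ≈ -9.78 dB
∠H = 39.40° − 49.75° = -10.35°

-9.8 dB, -10.4°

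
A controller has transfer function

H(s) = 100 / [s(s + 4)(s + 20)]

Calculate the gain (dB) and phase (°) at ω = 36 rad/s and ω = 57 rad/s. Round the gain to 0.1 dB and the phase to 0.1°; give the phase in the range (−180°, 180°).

ω = 36: -54.6 dB, 125.4°; ω = 57: -65.9 dB, 113.3°

At s = jω = j36:
pole (s+4): 4 + j36 → |·| = √(4²+36²) = √1312 ≈ 36.222, ∠ = arctan(36/4) ≈ 83.66°
pole (s+20): 20 + j36 → |·| = √(20²+36²) = √1696 ≈ 41.183, ∠ = arctan(36/20) ≈ 60.95°
pole at origin: |s| = 36, ∠ = 90.00° (in denominator)
|H| = 100 / 53702 ≈ 0.0018621
Gain = 20 log₁₀(0.0018621) ≈ -54.60 dB
∠H = 0.00° − 234.61° = -234.61° ≡ 125.39° (principal value)

At s = jω = j57:
pole (s+4): 4 + j57 → |·| = √(4²+57²) = √3265 ≈ 57.14, ∠ = arctan(57/4) ≈ 85.99°
pole (s+20): 20 + j57 → |·| = √(20²+57²) = √3649 ≈ 60.407, ∠ = arctan(57/20) ≈ 70.67°
pole at origin: |s| = 57, ∠ = 90.00° (in denominator)
|H| = 100 / 1.9674e+05 ≈ 0.00050829
Gain = 20 log₁₀(0.00050829) ≈ -65.88 dB
∠H = 0.00° − 246.66° = -246.66° ≡ 113.34° (principal value)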